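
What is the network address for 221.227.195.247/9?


IP:   11011101.11100011.11000011.11110111
Mask: 11111111.10000000.00000000.00000000
AND operation:
Net:  11011101.10000000.00000000.00000000
Network: 221.128.0.0/9


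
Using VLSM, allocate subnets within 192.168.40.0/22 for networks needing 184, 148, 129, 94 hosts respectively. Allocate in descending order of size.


184 hosts -> /24 (254 usable): 192.168.40.0/24
148 hosts -> /24 (254 usable): 192.168.41.0/24
129 hosts -> /24 (254 usable): 192.168.42.0/24
94 hosts -> /25 (126 usable): 192.168.43.0/25
Allocation: 192.168.40.0/24 (184 hosts, 254 usable); 192.168.41.0/24 (148 hosts, 254 usable); 192.168.42.0/24 (129 hosts, 254 usable); 192.168.43.0/25 (94 hosts, 126 usable)


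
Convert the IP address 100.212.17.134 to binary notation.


100 = 01100100
212 = 11010100
17 = 00010001
134 = 10000110
Binary: 01100100.11010100.00010001.10000110


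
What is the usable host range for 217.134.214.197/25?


Network: 217.134.214.128
Broadcast: 217.134.214.255
First usable = network + 1
Last usable = broadcast - 1
Range: 217.134.214.129 to 217.134.214.254


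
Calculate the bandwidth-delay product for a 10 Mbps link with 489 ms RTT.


BDP = bandwidth * RTT
= 10 Mbps * 489 ms
= 10 * 1e6 * 489 / 1000 bits
= 4890000 bits
= 611250 bytes
= 596.9238 KB
BDP = 4890000 bits (611250 bytes)


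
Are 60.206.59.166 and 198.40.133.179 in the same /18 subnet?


Mask: 255.255.192.0
60.206.59.166 AND mask = 60.206.0.0
198.40.133.179 AND mask = 198.40.128.0
No, different subnets (60.206.0.0 vs 198.40.128.0)


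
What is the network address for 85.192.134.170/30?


IP:   01010101.11000000.10000110.10101010
Mask: 11111111.11111111.11111111.11111100
AND operation:
Net:  01010101.11000000.10000110.10101000
Network: 85.192.134.168/30


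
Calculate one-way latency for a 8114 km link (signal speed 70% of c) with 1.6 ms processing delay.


Speed = 0.7 * 3e5 km/s = 210000 km/s
Propagation delay = 8114 / 210000 = 0.0386 s = 38.6381 ms
Processing delay = 1.6 ms
Total one-way latency = 40.2381 ms


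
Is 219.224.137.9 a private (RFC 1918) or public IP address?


RFC 1918 private ranges:
  10.0.0.0/8 (10.0.0.0 - 10.255.255.255)
  172.16.0.0/12 (172.16.0.0 - 172.31.255.255)
  192.168.0.0/16 (192.168.0.0 - 192.168.255.255)
Public (not in any RFC 1918 range)


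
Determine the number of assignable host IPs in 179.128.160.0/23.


Host bits = 32 - 23 = 9
Total addresses = 2^9 = 512
Usable = total - 2 (network and broadcast)
Usable hosts: 510


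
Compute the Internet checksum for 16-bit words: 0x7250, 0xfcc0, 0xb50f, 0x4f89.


Sum all words (with carry folding):
+ 0x7250 = 0x7250
+ 0xfcc0 = 0x6f11
+ 0xb50f = 0x2421
+ 0x4f89 = 0x73aa
One's complement: ~0x73aa
Checksum = 0x8c55


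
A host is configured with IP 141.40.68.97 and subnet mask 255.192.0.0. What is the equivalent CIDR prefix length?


Binary: 11111111.11000000.00000000.00000000
Count leading 1s
Prefix: /10


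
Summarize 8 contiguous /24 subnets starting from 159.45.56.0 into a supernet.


Original prefix: /24
Number of subnets: 8 = 2^3
New prefix = 24 - 3 = 21
Supernet: 159.45.56.0/21


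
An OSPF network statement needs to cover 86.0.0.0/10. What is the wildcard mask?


Subnet mask: 255.192.0.0
Wildcard = 255.255.255.255 - subnet mask
255 - 255 = 0
255 - 192 = 63
255 - 0 = 255
255 - 0 = 255
Wildcard: 0.63.255.255


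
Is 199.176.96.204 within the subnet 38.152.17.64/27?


Subnet network: 38.152.17.64
Test IP AND mask: 199.176.96.192
No, 199.176.96.204 is not in 38.152.17.64/27


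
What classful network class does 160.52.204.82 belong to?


First octet: 160
Binary: 10100000
10xxxxxx -> Class B (128-191)
Class B, default mask 255.255.0.0 (/16)


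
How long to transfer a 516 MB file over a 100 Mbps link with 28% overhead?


Effective throughput = 100 * (1 - 28/100) = 72 Mbps
File size in Mb = 516 * 8 = 4128 Mb
Time = 4128 / 72
Time = 57.3333 seconds


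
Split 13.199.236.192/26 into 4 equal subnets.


New prefix = 26 + 2 = 28
Each subnet has 16 addresses
  13.199.236.192/28
  13.199.236.208/28
  13.199.236.224/28
  13.199.236.240/28
Subnets: 13.199.236.192/28, 13.199.236.208/28, 13.199.236.224/28, 13.199.236.240/28


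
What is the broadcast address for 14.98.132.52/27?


Network: 14.98.132.32/27
Host bits = 5
Set all host bits to 1:
Broadcast: 14.98.132.63


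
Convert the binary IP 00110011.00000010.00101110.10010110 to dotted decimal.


00110011 = 51
00000010 = 2
00101110 = 46
10010110 = 150
IP: 51.2.46.150


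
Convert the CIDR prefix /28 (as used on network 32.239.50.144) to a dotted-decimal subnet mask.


/28 means 28 network bits, 4 host bits
Binary: 11111111111111111111111111110000
Mask: 255.255.255.240


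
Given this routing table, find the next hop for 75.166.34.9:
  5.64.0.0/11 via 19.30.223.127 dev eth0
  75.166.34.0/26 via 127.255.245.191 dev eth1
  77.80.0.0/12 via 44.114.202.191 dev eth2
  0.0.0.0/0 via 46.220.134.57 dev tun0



Longest prefix match for 75.166.34.9:
  /11 5.64.0.0: no
  /26 75.166.34.0: MATCH
  /12 77.80.0.0: no
  /0 0.0.0.0: MATCH
Selected: next-hop 127.255.245.191 via eth1 (matched /26)


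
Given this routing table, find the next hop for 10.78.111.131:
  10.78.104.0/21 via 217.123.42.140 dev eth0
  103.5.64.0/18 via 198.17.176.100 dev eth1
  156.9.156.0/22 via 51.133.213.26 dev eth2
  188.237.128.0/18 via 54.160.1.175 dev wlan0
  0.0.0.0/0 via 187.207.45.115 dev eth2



Longest prefix match for 10.78.111.131:
  /21 10.78.104.0: MATCH
  /18 103.5.64.0: no
  /22 156.9.156.0: no
  /18 188.237.128.0: no
  /0 0.0.0.0: MATCH
Selected: next-hop 217.123.42.140 via eth0 (matched /21)


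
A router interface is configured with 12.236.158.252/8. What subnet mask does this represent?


/8 means 8 network bits, 24 host bits
Binary: 11111111000000000000000000000000
Mask: 255.0.0.0


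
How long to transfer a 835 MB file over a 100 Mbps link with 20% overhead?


Effective throughput = 100 * (1 - 20/100) = 80 Mbps
File size in Mb = 835 * 8 = 6680 Mb
Time = 6680 / 80
Time = 83.5 seconds


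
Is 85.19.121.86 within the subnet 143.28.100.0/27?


Subnet network: 143.28.100.0
Test IP AND mask: 85.19.121.64
No, 85.19.121.86 is not in 143.28.100.0/27


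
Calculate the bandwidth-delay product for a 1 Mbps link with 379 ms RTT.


BDP = bandwidth * RTT
= 1 Mbps * 379 ms
= 1 * 1e6 * 379 / 1000 bits
= 379000 bits
= 47375 bytes
= 46.2646 KB
BDP = 379000 bits (47375 bytes)


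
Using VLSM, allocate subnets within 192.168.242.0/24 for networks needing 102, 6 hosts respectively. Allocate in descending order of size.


102 hosts -> /25 (126 usable): 192.168.242.0/25
6 hosts -> /29 (6 usable): 192.168.242.128/29
Allocation: 192.168.242.0/25 (102 hosts, 126 usable); 192.168.242.128/29 (6 hosts, 6 usable)


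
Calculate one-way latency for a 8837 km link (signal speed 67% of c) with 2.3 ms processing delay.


Speed = 0.67 * 3e5 km/s = 201000 km/s
Propagation delay = 8837 / 201000 = 0.044 s = 43.9652 ms
Processing delay = 2.3 ms
Total one-way latency = 46.2652 ms


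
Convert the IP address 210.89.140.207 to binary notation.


210 = 11010010
89 = 01011001
140 = 10001100
207 = 11001111
Binary: 11010010.01011001.10001100.11001111


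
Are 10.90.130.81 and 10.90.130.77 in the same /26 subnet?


Mask: 255.255.255.192
10.90.130.81 AND mask = 10.90.130.64
10.90.130.77 AND mask = 10.90.130.64
Yes, same subnet (10.90.130.64)


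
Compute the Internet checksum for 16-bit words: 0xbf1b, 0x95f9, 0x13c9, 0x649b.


Sum all words (with carry folding):
+ 0xbf1b = 0xbf1b
+ 0x95f9 = 0x5515
+ 0x13c9 = 0x68de
+ 0x649b = 0xcd79
One's complement: ~0xcd79
Checksum = 0x3286


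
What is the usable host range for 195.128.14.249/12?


Network: 195.128.0.0
Broadcast: 195.143.255.255
First usable = network + 1
Last usable = broadcast - 1
Range: 195.128.0.1 to 195.143.255.254


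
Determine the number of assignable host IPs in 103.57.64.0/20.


Host bits = 32 - 20 = 12
Total addresses = 2^12 = 4096
Usable = total - 2 (network and broadcast)
Usable hosts: 4094


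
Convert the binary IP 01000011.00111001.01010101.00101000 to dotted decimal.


01000011 = 67
00111001 = 57
01010101 = 85
00101000 = 40
IP: 67.57.85.40


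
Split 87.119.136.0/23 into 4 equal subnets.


New prefix = 23 + 2 = 25
Each subnet has 128 addresses
  87.119.136.0/25
  87.119.136.128/25
  87.119.137.0/25
  87.119.137.128/25
Subnets: 87.119.136.0/25, 87.119.136.128/25, 87.119.137.0/25, 87.119.137.128/25


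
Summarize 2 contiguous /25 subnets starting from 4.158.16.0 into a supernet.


Original prefix: /25
Number of subnets: 2 = 2^1
New prefix = 25 - 1 = 24
Supernet: 4.158.16.0/24


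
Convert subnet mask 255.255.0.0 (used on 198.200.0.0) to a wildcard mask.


Subnet mask: 255.255.0.0
Wildcard = 255.255.255.255 - subnet mask
255 - 255 = 0
255 - 255 = 0
255 - 0 = 255
255 - 0 = 255
Wildcard: 0.0.255.255


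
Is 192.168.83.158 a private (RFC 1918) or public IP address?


RFC 1918 private ranges:
  10.0.0.0/8 (10.0.0.0 - 10.255.255.255)
  172.16.0.0/12 (172.16.0.0 - 172.31.255.255)
  192.168.0.0/16 (192.168.0.0 - 192.168.255.255)
Private (in 192.168.0.0/16)


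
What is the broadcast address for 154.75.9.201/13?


Network: 154.72.0.0/13
Host bits = 19
Set all host bits to 1:
Broadcast: 154.79.255.255


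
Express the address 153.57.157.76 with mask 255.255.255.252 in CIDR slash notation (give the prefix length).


Binary: 11111111.11111111.11111111.11111100
Count leading 1s
Prefix: /30


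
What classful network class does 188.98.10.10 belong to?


First octet: 188
Binary: 10111100
10xxxxxx -> Class B (128-191)
Class B, default mask 255.255.0.0 (/16)


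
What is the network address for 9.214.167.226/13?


IP:   00001001.11010110.10100111.11100010
Mask: 11111111.11111000.00000000.00000000
AND operation:
Net:  00001001.11010000.00000000.00000000
Network: 9.208.0.0/13


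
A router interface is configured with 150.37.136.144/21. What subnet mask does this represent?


/21 means 21 network bits, 11 host bits
Binary: 11111111111111111111100000000000
Mask: 255.255.248.0


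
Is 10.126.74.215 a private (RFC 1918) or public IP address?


RFC 1918 private ranges:
  10.0.0.0/8 (10.0.0.0 - 10.255.255.255)
  172.16.0.0/12 (172.16.0.0 - 172.31.255.255)
  192.168.0.0/16 (192.168.0.0 - 192.168.255.255)
Private (in 10.0.0.0/8)


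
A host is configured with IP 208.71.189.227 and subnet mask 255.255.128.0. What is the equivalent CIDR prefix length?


Binary: 11111111.11111111.10000000.00000000
Count leading 1s
Prefix: /17


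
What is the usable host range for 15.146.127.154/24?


Network: 15.146.127.0
Broadcast: 15.146.127.255
First usable = network + 1
Last usable = broadcast - 1
Range: 15.146.127.1 to 15.146.127.254


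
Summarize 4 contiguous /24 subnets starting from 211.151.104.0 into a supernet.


Original prefix: /24
Number of subnets: 4 = 2^2
New prefix = 24 - 2 = 22
Supernet: 211.151.104.0/22


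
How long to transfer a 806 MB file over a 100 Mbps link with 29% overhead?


Effective throughput = 100 * (1 - 29/100) = 71 Mbps
File size in Mb = 806 * 8 = 6448 Mb
Time = 6448 / 71
Time = 90.8169 seconds


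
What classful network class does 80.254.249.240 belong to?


First octet: 80
Binary: 01010000
0xxxxxxx -> Class A (1-126)
Class A, default mask 255.0.0.0 (/8)


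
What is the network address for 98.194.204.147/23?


IP:   01100010.11000010.11001100.10010011
Mask: 11111111.11111111.11111110.00000000
AND operation:
Net:  01100010.11000010.11001100.00000000
Network: 98.194.204.0/23


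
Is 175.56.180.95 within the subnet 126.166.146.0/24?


Subnet network: 126.166.146.0
Test IP AND mask: 175.56.180.0
No, 175.56.180.95 is not in 126.166.146.0/24


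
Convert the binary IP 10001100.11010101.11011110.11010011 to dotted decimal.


10001100 = 140
11010101 = 213
11011110 = 222
11010011 = 211
IP: 140.213.222.211


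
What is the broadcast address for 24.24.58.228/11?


Network: 24.0.0.0/11
Host bits = 21
Set all host bits to 1:
Broadcast: 24.31.255.255


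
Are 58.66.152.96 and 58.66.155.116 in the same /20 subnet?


Mask: 255.255.240.0
58.66.152.96 AND mask = 58.66.144.0
58.66.155.116 AND mask = 58.66.144.0
Yes, same subnet (58.66.144.0)


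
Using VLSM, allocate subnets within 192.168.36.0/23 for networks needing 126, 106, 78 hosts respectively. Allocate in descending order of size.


126 hosts -> /25 (126 usable): 192.168.36.0/25
106 hosts -> /25 (126 usable): 192.168.36.128/25
78 hosts -> /25 (126 usable): 192.168.37.0/25
Allocation: 192.168.36.0/25 (126 hosts, 126 usable); 192.168.36.128/25 (106 hosts, 126 usable); 192.168.37.0/25 (78 hosts, 126 usable)


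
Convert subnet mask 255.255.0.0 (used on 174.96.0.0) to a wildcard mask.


Subnet mask: 255.255.0.0
Wildcard = 255.255.255.255 - subnet mask
255 - 255 = 0
255 - 255 = 0
255 - 0 = 255
255 - 0 = 255
Wildcard: 0.0.255.255


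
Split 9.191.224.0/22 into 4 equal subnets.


New prefix = 22 + 2 = 24
Each subnet has 256 addresses
  9.191.224.0/24
  9.191.225.0/24
  9.191.226.0/24
  9.191.227.0/24
Subnets: 9.191.224.0/24, 9.191.225.0/24, 9.191.226.0/24, 9.191.227.0/24


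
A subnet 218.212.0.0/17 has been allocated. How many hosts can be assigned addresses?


Host bits = 32 - 17 = 15
Total addresses = 2^15 = 32768
Usable = total - 2 (network and broadcast)
Usable hosts: 32766


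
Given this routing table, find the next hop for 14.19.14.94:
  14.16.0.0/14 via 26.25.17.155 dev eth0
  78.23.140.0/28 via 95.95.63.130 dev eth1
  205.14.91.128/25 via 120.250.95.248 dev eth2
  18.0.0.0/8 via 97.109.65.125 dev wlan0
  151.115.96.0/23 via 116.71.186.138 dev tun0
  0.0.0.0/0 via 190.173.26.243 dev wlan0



Longest prefix match for 14.19.14.94:
  /14 14.16.0.0: MATCH
  /28 78.23.140.0: no
  /25 205.14.91.128: no
  /8 18.0.0.0: no
  /23 151.115.96.0: no
  /0 0.0.0.0: MATCH
Selected: next-hop 26.25.17.155 via eth0 (matched /14)


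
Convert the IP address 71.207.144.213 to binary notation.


71 = 01000111
207 = 11001111
144 = 10010000
213 = 11010101
Binary: 01000111.11001111.10010000.11010101


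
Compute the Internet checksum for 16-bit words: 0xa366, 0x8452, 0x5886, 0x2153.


Sum all words (with carry folding):
+ 0xa366 = 0xa366
+ 0x8452 = 0x27b9
+ 0x5886 = 0x803f
+ 0x2153 = 0xa192
One's complement: ~0xa192
Checksum = 0x5e6d


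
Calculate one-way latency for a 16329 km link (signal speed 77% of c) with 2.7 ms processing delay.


Speed = 0.77 * 3e5 km/s = 231000 km/s
Propagation delay = 16329 / 231000 = 0.0707 s = 70.6883 ms
Processing delay = 2.7 ms
Total one-way latency = 73.3883 ms


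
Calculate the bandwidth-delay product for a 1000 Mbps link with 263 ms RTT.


BDP = bandwidth * RTT
= 1000 Mbps * 263 ms
= 1000 * 1e6 * 263 / 1000 bits
= 263000000 bits
= 32875000 bytes
= 32104.4922 KB
BDP = 263000000 bits (32875000 bytes)


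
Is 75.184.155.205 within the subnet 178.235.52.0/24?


Subnet network: 178.235.52.0
Test IP AND mask: 75.184.155.0
No, 75.184.155.205 is not in 178.235.52.0/24


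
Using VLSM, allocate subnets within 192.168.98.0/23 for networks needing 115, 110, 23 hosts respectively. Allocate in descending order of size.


115 hosts -> /25 (126 usable): 192.168.98.0/25
110 hosts -> /25 (126 usable): 192.168.98.128/25
23 hosts -> /27 (30 usable): 192.168.99.0/27
Allocation: 192.168.98.0/25 (115 hosts, 126 usable); 192.168.98.128/25 (110 hosts, 126 usable); 192.168.99.0/27 (23 hosts, 30 usable)


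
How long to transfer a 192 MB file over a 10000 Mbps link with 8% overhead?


Effective throughput = 10000 * (1 - 8/100) = 9200 Mbps
File size in Mb = 192 * 8 = 1536 Mb
Time = 1536 / 9200
Time = 0.167 seconds


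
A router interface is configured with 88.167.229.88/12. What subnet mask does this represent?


/12 means 12 network bits, 20 host bits
Binary: 11111111111100000000000000000000
Mask: 255.240.0.0


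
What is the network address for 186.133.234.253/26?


IP:   10111010.10000101.11101010.11111101
Mask: 11111111.11111111.11111111.11000000
AND operation:
Net:  10111010.10000101.11101010.11000000
Network: 186.133.234.192/26


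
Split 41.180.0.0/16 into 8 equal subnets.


New prefix = 16 + 3 = 19
Each subnet has 8192 addresses
  41.180.0.0/19
  41.180.32.0/19
  41.180.64.0/19
  41.180.96.0/19
  41.180.128.0/19
  41.180.160.0/19
  41.180.192.0/19
  41.180.224.0/19
Subnets: 41.180.0.0/19, 41.180.32.0/19, 41.180.64.0/19, 41.180.96.0/19, 41.180.128.0/19, 41.180.160.0/19, 41.180.192.0/19, 41.180.224.0/19


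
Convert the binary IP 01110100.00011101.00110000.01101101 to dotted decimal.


01110100 = 116
00011101 = 29
00110000 = 48
01101101 = 109
IP: 116.29.48.109


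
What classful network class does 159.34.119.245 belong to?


First octet: 159
Binary: 10011111
10xxxxxx -> Class B (128-191)
Class B, default mask 255.255.0.0 (/16)


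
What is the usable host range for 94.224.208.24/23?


Network: 94.224.208.0
Broadcast: 94.224.209.255
First usable = network + 1
Last usable = broadcast - 1
Range: 94.224.208.1 to 94.224.209.254


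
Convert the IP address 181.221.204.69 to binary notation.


181 = 10110101
221 = 11011101
204 = 11001100
69 = 01000101
Binary: 10110101.11011101.11001100.01000101


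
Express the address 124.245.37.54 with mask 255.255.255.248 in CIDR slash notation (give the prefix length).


Binary: 11111111.11111111.11111111.11111000
Count leading 1s
Prefix: /29


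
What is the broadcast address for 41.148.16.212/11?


Network: 41.128.0.0/11
Host bits = 21
Set all host bits to 1:
Broadcast: 41.159.255.255


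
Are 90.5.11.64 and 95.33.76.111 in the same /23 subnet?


Mask: 255.255.254.0
90.5.11.64 AND mask = 90.5.10.0
95.33.76.111 AND mask = 95.33.76.0
No, different subnets (90.5.10.0 vs 95.33.76.0)


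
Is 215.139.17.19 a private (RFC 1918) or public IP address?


RFC 1918 private ranges:
  10.0.0.0/8 (10.0.0.0 - 10.255.255.255)
  172.16.0.0/12 (172.16.0.0 - 172.31.255.255)
  192.168.0.0/16 (192.168.0.0 - 192.168.255.255)
Public (not in any RFC 1918 range)


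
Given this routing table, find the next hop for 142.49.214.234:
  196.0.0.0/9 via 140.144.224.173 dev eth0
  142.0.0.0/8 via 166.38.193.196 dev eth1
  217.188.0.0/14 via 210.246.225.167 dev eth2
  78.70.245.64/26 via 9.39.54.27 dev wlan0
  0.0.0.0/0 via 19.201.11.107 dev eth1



Longest prefix match for 142.49.214.234:
  /9 196.0.0.0: no
  /8 142.0.0.0: MATCH
  /14 217.188.0.0: no
  /26 78.70.245.64: no
  /0 0.0.0.0: MATCH
Selected: next-hop 166.38.193.196 via eth1 (matched /8)


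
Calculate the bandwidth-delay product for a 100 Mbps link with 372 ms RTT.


BDP = bandwidth * RTT
= 100 Mbps * 372 ms
= 100 * 1e6 * 372 / 1000 bits
= 37200000 bits
= 4650000 bytes
= 4541.0156 KB
BDP = 37200000 bits (4650000 bytes)


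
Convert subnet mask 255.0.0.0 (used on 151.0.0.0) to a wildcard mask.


Subnet mask: 255.0.0.0
Wildcard = 255.255.255.255 - subnet mask
255 - 255 = 0
255 - 0 = 255
255 - 0 = 255
255 - 0 = 255
Wildcard: 0.255.255.255


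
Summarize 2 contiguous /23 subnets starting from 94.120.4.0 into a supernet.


Original prefix: /23
Number of subnets: 2 = 2^1
New prefix = 23 - 1 = 22
Supernet: 94.120.4.0/22


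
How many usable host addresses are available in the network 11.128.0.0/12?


Host bits = 32 - 12 = 20
Total addresses = 2^20 = 1048576
Usable = total - 2 (network and broadcast)
Usable hosts: 1048574


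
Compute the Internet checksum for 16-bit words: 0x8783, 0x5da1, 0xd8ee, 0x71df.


Sum all words (with carry folding):
+ 0x8783 = 0x8783
+ 0x5da1 = 0xe524
+ 0xd8ee = 0xbe13
+ 0x71df = 0x2ff3
One's complement: ~0x2ff3
Checksum = 0xd00c


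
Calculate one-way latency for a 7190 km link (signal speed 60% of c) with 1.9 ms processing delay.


Speed = 0.6 * 3e5 km/s = 180000 km/s
Propagation delay = 7190 / 180000 = 0.0399 s = 39.9444 ms
Processing delay = 1.9 ms
Total one-way latency = 41.8444 ms


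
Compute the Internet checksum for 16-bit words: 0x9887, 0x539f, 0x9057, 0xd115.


Sum all words (with carry folding):
+ 0x9887 = 0x9887
+ 0x539f = 0xec26
+ 0x9057 = 0x7c7e
+ 0xd115 = 0x4d94
One's complement: ~0x4d94
Checksum = 0xb26b


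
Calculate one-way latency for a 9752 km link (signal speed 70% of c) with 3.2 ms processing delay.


Speed = 0.7 * 3e5 km/s = 210000 km/s
Propagation delay = 9752 / 210000 = 0.0464 s = 46.4381 ms
Processing delay = 3.2 ms
Total one-way latency = 49.6381 ms


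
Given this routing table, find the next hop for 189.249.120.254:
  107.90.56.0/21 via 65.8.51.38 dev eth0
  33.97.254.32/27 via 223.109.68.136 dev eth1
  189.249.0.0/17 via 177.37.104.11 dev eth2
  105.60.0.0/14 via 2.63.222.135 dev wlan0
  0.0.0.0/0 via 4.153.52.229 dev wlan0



Longest prefix match for 189.249.120.254:
  /21 107.90.56.0: no
  /27 33.97.254.32: no
  /17 189.249.0.0: MATCH
  /14 105.60.0.0: no
  /0 0.0.0.0: MATCH
Selected: next-hop 177.37.104.11 via eth2 (matched /17)


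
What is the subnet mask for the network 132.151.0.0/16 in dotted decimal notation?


/16 means 16 network bits, 16 host bits
Binary: 11111111111111110000000000000000
Mask: 255.255.0.0


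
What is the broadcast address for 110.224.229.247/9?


Network: 110.128.0.0/9
Host bits = 23
Set all host bits to 1:
Broadcast: 110.255.255.255


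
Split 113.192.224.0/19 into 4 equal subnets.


New prefix = 19 + 2 = 21
Each subnet has 2048 addresses
  113.192.224.0/21
  113.192.232.0/21
  113.192.240.0/21
  113.192.248.0/21
Subnets: 113.192.224.0/21, 113.192.232.0/21, 113.192.240.0/21, 113.192.248.0/21


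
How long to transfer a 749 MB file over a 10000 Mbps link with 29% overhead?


Effective throughput = 10000 * (1 - 29/100) = 7100 Mbps
File size in Mb = 749 * 8 = 5992 Mb
Time = 5992 / 7100
Time = 0.8439 seconds


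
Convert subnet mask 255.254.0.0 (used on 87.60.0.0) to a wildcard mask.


Subnet mask: 255.254.0.0
Wildcard = 255.255.255.255 - subnet mask
255 - 255 = 0
255 - 254 = 1
255 - 0 = 255
255 - 0 = 255
Wildcard: 0.1.255.255


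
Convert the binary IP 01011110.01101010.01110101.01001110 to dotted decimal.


01011110 = 94
01101010 = 106
01110101 = 117
01001110 = 78
IP: 94.106.117.78


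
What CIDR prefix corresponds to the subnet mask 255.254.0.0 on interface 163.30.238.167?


Binary: 11111111.11111110.00000000.00000000
Count leading 1s
Prefix: /15


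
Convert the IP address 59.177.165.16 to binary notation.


59 = 00111011
177 = 10110001
165 = 10100101
16 = 00010000
Binary: 00111011.10110001.10100101.00010000


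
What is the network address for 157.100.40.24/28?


IP:   10011101.01100100.00101000.00011000
Mask: 11111111.11111111.11111111.11110000
AND operation:
Net:  10011101.01100100.00101000.00010000
Network: 157.100.40.16/28


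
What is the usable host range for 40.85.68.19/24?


Network: 40.85.68.0
Broadcast: 40.85.68.255
First usable = network + 1
Last usable = broadcast - 1
Range: 40.85.68.1 to 40.85.68.254


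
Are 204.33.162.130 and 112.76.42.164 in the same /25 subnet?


Mask: 255.255.255.128
204.33.162.130 AND mask = 204.33.162.128
112.76.42.164 AND mask = 112.76.42.128
No, different subnets (204.33.162.128 vs 112.76.42.128)


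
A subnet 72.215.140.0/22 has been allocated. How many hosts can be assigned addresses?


Host bits = 32 - 22 = 10
Total addresses = 2^10 = 1024
Usable = total - 2 (network and broadcast)
Usable hosts: 1022


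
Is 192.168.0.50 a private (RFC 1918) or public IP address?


RFC 1918 private ranges:
  10.0.0.0/8 (10.0.0.0 - 10.255.255.255)
  172.16.0.0/12 (172.16.0.0 - 172.31.255.255)
  192.168.0.0/16 (192.168.0.0 - 192.168.255.255)
Private (in 192.168.0.0/16)


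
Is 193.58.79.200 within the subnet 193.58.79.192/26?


Subnet network: 193.58.79.192
Test IP AND mask: 193.58.79.192
Yes, 193.58.79.200 is in 193.58.79.192/26


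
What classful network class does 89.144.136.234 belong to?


First octet: 89
Binary: 01011001
0xxxxxxx -> Class A (1-126)
Class A, default mask 255.0.0.0 (/8)


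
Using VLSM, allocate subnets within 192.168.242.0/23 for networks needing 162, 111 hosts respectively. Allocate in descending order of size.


162 hosts -> /24 (254 usable): 192.168.242.0/24
111 hosts -> /25 (126 usable): 192.168.243.0/25
Allocation: 192.168.242.0/24 (162 hosts, 254 usable); 192.168.243.0/25 (111 hosts, 126 usable)


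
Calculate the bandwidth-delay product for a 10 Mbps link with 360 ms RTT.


BDP = bandwidth * RTT
= 10 Mbps * 360 ms
= 10 * 1e6 * 360 / 1000 bits
= 3600000 bits
= 450000 bytes
= 439.4531 KB
BDP = 3600000 bits (450000 bytes)


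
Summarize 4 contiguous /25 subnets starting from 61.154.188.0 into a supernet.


Original prefix: /25
Number of subnets: 4 = 2^2
New prefix = 25 - 2 = 23
Supernet: 61.154.188.0/23


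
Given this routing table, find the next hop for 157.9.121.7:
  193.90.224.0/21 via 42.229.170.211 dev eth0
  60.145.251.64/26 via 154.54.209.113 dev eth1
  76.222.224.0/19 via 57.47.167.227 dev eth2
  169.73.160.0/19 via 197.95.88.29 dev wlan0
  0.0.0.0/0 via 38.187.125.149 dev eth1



Longest prefix match for 157.9.121.7:
  /21 193.90.224.0: no
  /26 60.145.251.64: no
  /19 76.222.224.0: no
  /19 169.73.160.0: no
  /0 0.0.0.0: MATCH
Selected: next-hop 38.187.125.149 via eth1 (matched /0)


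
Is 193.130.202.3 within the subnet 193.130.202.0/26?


Subnet network: 193.130.202.0
Test IP AND mask: 193.130.202.0
Yes, 193.130.202.3 is in 193.130.202.0/26


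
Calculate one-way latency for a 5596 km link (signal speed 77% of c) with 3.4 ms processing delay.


Speed = 0.77 * 3e5 km/s = 231000 km/s
Propagation delay = 5596 / 231000 = 0.0242 s = 24.2251 ms
Processing delay = 3.4 ms
Total one-way latency = 27.6251 ms


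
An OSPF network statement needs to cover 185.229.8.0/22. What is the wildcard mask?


Subnet mask: 255.255.252.0
Wildcard = 255.255.255.255 - subnet mask
255 - 255 = 0
255 - 255 = 0
255 - 252 = 3
255 - 0 = 255
Wildcard: 0.0.3.255


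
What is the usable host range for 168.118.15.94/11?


Network: 168.96.0.0
Broadcast: 168.127.255.255
First usable = network + 1
Last usable = broadcast - 1
Range: 168.96.0.1 to 168.127.255.254


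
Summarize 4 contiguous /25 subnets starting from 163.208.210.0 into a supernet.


Original prefix: /25
Number of subnets: 4 = 2^2
New prefix = 25 - 2 = 23
Supernet: 163.208.210.0/23


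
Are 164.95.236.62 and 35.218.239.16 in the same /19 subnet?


Mask: 255.255.224.0
164.95.236.62 AND mask = 164.95.224.0
35.218.239.16 AND mask = 35.218.224.0
No, different subnets (164.95.224.0 vs 35.218.224.0)


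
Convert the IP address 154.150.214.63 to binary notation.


154 = 10011010
150 = 10010110
214 = 11010110
63 = 00111111
Binary: 10011010.10010110.11010110.00111111


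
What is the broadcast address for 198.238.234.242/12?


Network: 198.224.0.0/12
Host bits = 20
Set all host bits to 1:
Broadcast: 198.239.255.255


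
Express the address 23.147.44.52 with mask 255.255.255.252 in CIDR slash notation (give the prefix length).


Binary: 11111111.11111111.11111111.11111100
Count leading 1s
Prefix: /30


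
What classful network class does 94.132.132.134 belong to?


First octet: 94
Binary: 01011110
0xxxxxxx -> Class A (1-126)
Class A, default mask 255.0.0.0 (/8)


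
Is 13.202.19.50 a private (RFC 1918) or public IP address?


RFC 1918 private ranges:
  10.0.0.0/8 (10.0.0.0 - 10.255.255.255)
  172.16.0.0/12 (172.16.0.0 - 172.31.255.255)
  192.168.0.0/16 (192.168.0.0 - 192.168.255.255)
Public (not in any RFC 1918 range)


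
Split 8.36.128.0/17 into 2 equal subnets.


New prefix = 17 + 1 = 18
Each subnet has 16384 addresses
  8.36.128.0/18
  8.36.192.0/18
Subnets: 8.36.128.0/18, 8.36.192.0/18


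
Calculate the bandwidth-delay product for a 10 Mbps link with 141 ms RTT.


BDP = bandwidth * RTT
= 10 Mbps * 141 ms
= 10 * 1e6 * 141 / 1000 bits
= 1410000 bits
= 176250 bytes
= 172.1191 KB
BDP = 1410000 bits (176250 bytes)


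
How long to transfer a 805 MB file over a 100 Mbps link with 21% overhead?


Effective throughput = 100 * (1 - 21/100) = 79 Mbps
File size in Mb = 805 * 8 = 6440 Mb
Time = 6440 / 79
Time = 81.519 seconds


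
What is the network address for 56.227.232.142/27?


IP:   00111000.11100011.11101000.10001110
Mask: 11111111.11111111.11111111.11100000
AND operation:
Net:  00111000.11100011.11101000.10000000
Network: 56.227.232.128/27


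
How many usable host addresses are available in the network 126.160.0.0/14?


Host bits = 32 - 14 = 18
Total addresses = 2^18 = 262144
Usable = total - 2 (network and broadcast)
Usable hosts: 262142


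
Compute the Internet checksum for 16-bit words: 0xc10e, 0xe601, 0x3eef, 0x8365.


Sum all words (with carry folding):
+ 0xc10e = 0xc10e
+ 0xe601 = 0xa710
+ 0x3eef = 0xe5ff
+ 0x8365 = 0x6965
One's complement: ~0x6965
Checksum = 0x969a


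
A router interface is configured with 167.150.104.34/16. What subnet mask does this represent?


/16 means 16 network bits, 16 host bits
Binary: 11111111111111110000000000000000
Mask: 255.255.0.0


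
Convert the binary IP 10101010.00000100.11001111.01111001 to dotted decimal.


10101010 = 170
00000100 = 4
11001111 = 207
01111001 = 121
IP: 170.4.207.121


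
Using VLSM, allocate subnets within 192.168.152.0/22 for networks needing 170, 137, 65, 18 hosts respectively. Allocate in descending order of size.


170 hosts -> /24 (254 usable): 192.168.152.0/24
137 hosts -> /24 (254 usable): 192.168.153.0/24
65 hosts -> /25 (126 usable): 192.168.154.0/25
18 hosts -> /27 (30 usable): 192.168.154.128/27
Allocation: 192.168.152.0/24 (170 hosts, 254 usable); 192.168.153.0/24 (137 hosts, 254 usable); 192.168.154.0/25 (65 hosts, 126 usable); 192.168.154.128/27 (18 hosts, 30 usable)


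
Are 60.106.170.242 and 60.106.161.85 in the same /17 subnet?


Mask: 255.255.128.0
60.106.170.242 AND mask = 60.106.128.0
60.106.161.85 AND mask = 60.106.128.0
Yes, same subnet (60.106.128.0)


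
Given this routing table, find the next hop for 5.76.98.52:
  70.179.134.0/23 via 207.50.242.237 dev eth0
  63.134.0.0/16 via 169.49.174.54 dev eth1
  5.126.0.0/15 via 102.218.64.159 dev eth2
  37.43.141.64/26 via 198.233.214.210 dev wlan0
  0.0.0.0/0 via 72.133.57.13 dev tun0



Longest prefix match for 5.76.98.52:
  /23 70.179.134.0: no
  /16 63.134.0.0: no
  /15 5.126.0.0: no
  /26 37.43.141.64: no
  /0 0.0.0.0: MATCH
Selected: next-hop 72.133.57.13 via tun0 (matched /0)


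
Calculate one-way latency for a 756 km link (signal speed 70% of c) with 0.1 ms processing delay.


Speed = 0.7 * 3e5 km/s = 210000 km/s
Propagation delay = 756 / 210000 = 0.0036 s = 3.6 ms
Processing delay = 0.1 ms
Total one-way latency = 3.7 ms


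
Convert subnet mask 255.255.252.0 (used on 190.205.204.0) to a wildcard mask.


Subnet mask: 255.255.252.0
Wildcard = 255.255.255.255 - subnet mask
255 - 255 = 0
255 - 255 = 0
255 - 252 = 3
255 - 0 = 255
Wildcard: 0.0.3.255


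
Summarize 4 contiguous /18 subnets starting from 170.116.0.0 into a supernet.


Original prefix: /18
Number of subnets: 4 = 2^2
New prefix = 18 - 2 = 16
Supernet: 170.116.0.0/16


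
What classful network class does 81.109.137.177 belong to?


First octet: 81
Binary: 01010001
0xxxxxxx -> Class A (1-126)
Class A, default mask 255.0.0.0 (/8)


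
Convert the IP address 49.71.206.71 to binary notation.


49 = 00110001
71 = 01000111
206 = 11001110
71 = 01000111
Binary: 00110001.01000111.11001110.01000111


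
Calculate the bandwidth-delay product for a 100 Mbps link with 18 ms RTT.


BDP = bandwidth * RTT
= 100 Mbps * 18 ms
= 100 * 1e6 * 18 / 1000 bits
= 1800000 bits
= 225000 bytes
= 219.7266 KB
BDP = 1800000 bits (225000 bytes)


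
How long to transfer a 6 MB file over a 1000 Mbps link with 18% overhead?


Effective throughput = 1000 * (1 - 18/100) = 820.0 Mbps
File size in Mb = 6 * 8 = 48 Mb
Time = 48 / 820.0
Time = 0.0585 seconds


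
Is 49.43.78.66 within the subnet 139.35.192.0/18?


Subnet network: 139.35.192.0
Test IP AND mask: 49.43.64.0
No, 49.43.78.66 is not in 139.35.192.0/18


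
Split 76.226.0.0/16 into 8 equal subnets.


New prefix = 16 + 3 = 19
Each subnet has 8192 addresses
  76.226.0.0/19
  76.226.32.0/19
  76.226.64.0/19
  76.226.96.0/19
  76.226.128.0/19
  76.226.160.0/19
  76.226.192.0/19
  76.226.224.0/19
Subnets: 76.226.0.0/19, 76.226.32.0/19, 76.226.64.0/19, 76.226.96.0/19, 76.226.128.0/19, 76.226.160.0/19, 76.226.192.0/19, 76.226.224.0/19


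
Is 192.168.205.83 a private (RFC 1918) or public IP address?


RFC 1918 private ranges:
  10.0.0.0/8 (10.0.0.0 - 10.255.255.255)
  172.16.0.0/12 (172.16.0.0 - 172.31.255.255)
  192.168.0.0/16 (192.168.0.0 - 192.168.255.255)
Private (in 192.168.0.0/16)


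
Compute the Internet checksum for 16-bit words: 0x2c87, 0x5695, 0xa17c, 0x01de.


Sum all words (with carry folding):
+ 0x2c87 = 0x2c87
+ 0x5695 = 0x831c
+ 0xa17c = 0x2499
+ 0x01de = 0x2677
One's complement: ~0x2677
Checksum = 0xd988


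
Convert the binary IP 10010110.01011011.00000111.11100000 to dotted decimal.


10010110 = 150
01011011 = 91
00000111 = 7
11100000 = 224
IP: 150.91.7.224


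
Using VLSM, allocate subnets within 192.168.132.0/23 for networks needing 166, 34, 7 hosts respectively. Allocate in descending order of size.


166 hosts -> /24 (254 usable): 192.168.132.0/24
34 hosts -> /26 (62 usable): 192.168.133.0/26
7 hosts -> /28 (14 usable): 192.168.133.64/28
Allocation: 192.168.132.0/24 (166 hosts, 254 usable); 192.168.133.0/26 (34 hosts, 62 usable); 192.168.133.64/28 (7 hosts, 14 usable)


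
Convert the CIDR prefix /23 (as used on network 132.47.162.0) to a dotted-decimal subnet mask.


/23 means 23 network bits, 9 host bits
Binary: 11111111111111111111111000000000
Mask: 255.255.254.0


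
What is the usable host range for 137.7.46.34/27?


Network: 137.7.46.32
Broadcast: 137.7.46.63
First usable = network + 1
Last usable = broadcast - 1
Range: 137.7.46.33 to 137.7.46.62


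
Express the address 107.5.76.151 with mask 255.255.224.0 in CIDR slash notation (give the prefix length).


Binary: 11111111.11111111.11100000.00000000
Count leading 1s
Prefix: /19


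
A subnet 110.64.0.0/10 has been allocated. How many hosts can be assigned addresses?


Host bits = 32 - 10 = 22
Total addresses = 2^22 = 4194304
Usable = total - 2 (network and broadcast)
Usable hosts: 4194302


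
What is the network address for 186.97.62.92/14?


IP:   10111010.01100001.00111110.01011100
Mask: 11111111.11111100.00000000.00000000
AND operation:
Net:  10111010.01100000.00000000.00000000
Network: 186.96.0.0/14


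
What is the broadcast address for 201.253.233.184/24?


Network: 201.253.233.0/24
Host bits = 8
Set all host bits to 1:
Broadcast: 201.253.233.255


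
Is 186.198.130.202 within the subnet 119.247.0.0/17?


Subnet network: 119.247.0.0
Test IP AND mask: 186.198.128.0
No, 186.198.130.202 is not in 119.247.0.0/17


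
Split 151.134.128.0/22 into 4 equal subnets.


New prefix = 22 + 2 = 24
Each subnet has 256 addresses
  151.134.128.0/24
  151.134.129.0/24
  151.134.130.0/24
  151.134.131.0/24
Subnets: 151.134.128.0/24, 151.134.129.0/24, 151.134.130.0/24, 151.134.131.0/24


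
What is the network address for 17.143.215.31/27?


IP:   00010001.10001111.11010111.00011111
Mask: 11111111.11111111.11111111.11100000
AND operation:
Net:  00010001.10001111.11010111.00000000
Network: 17.143.215.0/27


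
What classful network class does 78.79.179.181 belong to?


First octet: 78
Binary: 01001110
0xxxxxxx -> Class A (1-126)
Class A, default mask 255.0.0.0 (/8)


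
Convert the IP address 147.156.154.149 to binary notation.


147 = 10010011
156 = 10011100
154 = 10011010
149 = 10010101
Binary: 10010011.10011100.10011010.10010101


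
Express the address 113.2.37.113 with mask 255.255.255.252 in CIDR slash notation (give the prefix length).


Binary: 11111111.11111111.11111111.11111100
Count leading 1s
Prefix: /30


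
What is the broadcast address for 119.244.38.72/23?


Network: 119.244.38.0/23
Host bits = 9
Set all host bits to 1:
Broadcast: 119.244.39.255


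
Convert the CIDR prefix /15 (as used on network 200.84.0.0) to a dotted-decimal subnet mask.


/15 means 15 network bits, 17 host bits
Binary: 11111111111111100000000000000000
Mask: 255.254.0.0


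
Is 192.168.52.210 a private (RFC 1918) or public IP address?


RFC 1918 private ranges:
  10.0.0.0/8 (10.0.0.0 - 10.255.255.255)
  172.16.0.0/12 (172.16.0.0 - 172.31.255.255)
  192.168.0.0/16 (192.168.0.0 - 192.168.255.255)
Private (in 192.168.0.0/16)


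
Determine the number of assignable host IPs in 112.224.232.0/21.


Host bits = 32 - 21 = 11
Total addresses = 2^11 = 2048
Usable = total - 2 (network and broadcast)
Usable hosts: 2046


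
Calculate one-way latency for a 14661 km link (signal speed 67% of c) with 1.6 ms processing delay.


Speed = 0.67 * 3e5 km/s = 201000 km/s
Propagation delay = 14661 / 201000 = 0.0729 s = 72.9403 ms
Processing delay = 1.6 ms
Total one-way latency = 74.5403 ms


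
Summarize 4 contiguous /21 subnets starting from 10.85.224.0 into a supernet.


Original prefix: /21
Number of subnets: 4 = 2^2
New prefix = 21 - 2 = 19
Supernet: 10.85.224.0/19


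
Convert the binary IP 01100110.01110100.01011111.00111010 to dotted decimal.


01100110 = 102
01110100 = 116
01011111 = 95
00111010 = 58
IP: 102.116.95.58


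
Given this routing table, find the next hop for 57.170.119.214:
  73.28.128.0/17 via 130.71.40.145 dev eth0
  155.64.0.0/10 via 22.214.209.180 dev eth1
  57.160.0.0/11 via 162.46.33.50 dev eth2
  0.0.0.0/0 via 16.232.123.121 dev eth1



Longest prefix match for 57.170.119.214:
  /17 73.28.128.0: no
  /10 155.64.0.0: no
  /11 57.160.0.0: MATCH
  /0 0.0.0.0: MATCH
Selected: next-hop 162.46.33.50 via eth2 (matched /11)


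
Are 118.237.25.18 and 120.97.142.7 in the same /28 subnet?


Mask: 255.255.255.240
118.237.25.18 AND mask = 118.237.25.16
120.97.142.7 AND mask = 120.97.142.0
No, different subnets (118.237.25.16 vs 120.97.142.0)


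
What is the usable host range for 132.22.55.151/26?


Network: 132.22.55.128
Broadcast: 132.22.55.191
First usable = network + 1
Last usable = broadcast - 1
Range: 132.22.55.129 to 132.22.55.190


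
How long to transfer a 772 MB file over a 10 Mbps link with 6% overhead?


Effective throughput = 10 * (1 - 6/100) = 9.4 Mbps
File size in Mb = 772 * 8 = 6176 Mb
Time = 6176 / 9.4
Time = 657.0213 seconds


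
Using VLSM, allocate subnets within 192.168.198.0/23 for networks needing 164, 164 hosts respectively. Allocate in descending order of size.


164 hosts -> /24 (254 usable): 192.168.198.0/24
164 hosts -> /24 (254 usable): 192.168.199.0/24
Allocation: 192.168.198.0/24 (164 hosts, 254 usable); 192.168.199.0/24 (164 hosts, 254 usable)


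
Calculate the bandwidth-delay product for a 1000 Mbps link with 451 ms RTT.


BDP = bandwidth * RTT
= 1000 Mbps * 451 ms
= 1000 * 1e6 * 451 / 1000 bits
= 451000000 bits
= 56375000 bytes
= 55053.7109 KB
BDP = 451000000 bits (56375000 bytes)


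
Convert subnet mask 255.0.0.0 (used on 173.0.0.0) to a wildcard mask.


Subnet mask: 255.0.0.0
Wildcard = 255.255.255.255 - subnet mask
255 - 255 = 0
255 - 0 = 255
255 - 0 = 255
255 - 0 = 255
Wildcard: 0.255.255.255


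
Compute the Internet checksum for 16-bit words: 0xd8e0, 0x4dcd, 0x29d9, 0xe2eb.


Sum all words (with carry folding):
+ 0xd8e0 = 0xd8e0
+ 0x4dcd = 0x26ae
+ 0x29d9 = 0x5087
+ 0xe2eb = 0x3373
One's complement: ~0x3373
Checksum = 0xcc8c


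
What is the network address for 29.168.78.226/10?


IP:   00011101.10101000.01001110.11100010
Mask: 11111111.11000000.00000000.00000000
AND operation:
Net:  00011101.10000000.00000000.00000000
Network: 29.128.0.0/10
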